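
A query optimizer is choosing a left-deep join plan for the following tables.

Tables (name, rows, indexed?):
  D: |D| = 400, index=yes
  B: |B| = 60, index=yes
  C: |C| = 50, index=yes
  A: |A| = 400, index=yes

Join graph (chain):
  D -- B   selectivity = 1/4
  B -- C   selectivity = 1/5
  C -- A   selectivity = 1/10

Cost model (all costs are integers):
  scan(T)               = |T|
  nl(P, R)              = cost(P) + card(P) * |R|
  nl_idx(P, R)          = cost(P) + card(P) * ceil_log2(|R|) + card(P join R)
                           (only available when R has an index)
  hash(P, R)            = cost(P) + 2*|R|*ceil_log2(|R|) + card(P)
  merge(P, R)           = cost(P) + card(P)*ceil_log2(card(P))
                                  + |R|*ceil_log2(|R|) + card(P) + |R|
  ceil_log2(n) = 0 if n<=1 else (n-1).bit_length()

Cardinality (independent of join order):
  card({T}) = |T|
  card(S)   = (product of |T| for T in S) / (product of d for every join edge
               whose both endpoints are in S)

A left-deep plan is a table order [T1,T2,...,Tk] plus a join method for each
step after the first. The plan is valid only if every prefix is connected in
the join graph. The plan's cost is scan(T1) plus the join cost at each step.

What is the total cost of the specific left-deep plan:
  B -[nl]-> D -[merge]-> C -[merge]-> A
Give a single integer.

step 1: scan B: cost=60, card=60
step 2: join D via nl
    card(P join D) = 60*400/(4) = 6000
    cost = 60 + 60*400 = 24060
step 3: join C via merge
    card(P join C) = 6000*50/(5) = 60000
    cost = 24060 + 6000*13 + 50*6 + 6000 + 50 = 108410
step 4: join A via merge
    card(P join A) = 60000*400/(10) = 2400000
    cost = 108410 + 60000*16 + 400*9 + 60000 + 400 = 1132410

1132410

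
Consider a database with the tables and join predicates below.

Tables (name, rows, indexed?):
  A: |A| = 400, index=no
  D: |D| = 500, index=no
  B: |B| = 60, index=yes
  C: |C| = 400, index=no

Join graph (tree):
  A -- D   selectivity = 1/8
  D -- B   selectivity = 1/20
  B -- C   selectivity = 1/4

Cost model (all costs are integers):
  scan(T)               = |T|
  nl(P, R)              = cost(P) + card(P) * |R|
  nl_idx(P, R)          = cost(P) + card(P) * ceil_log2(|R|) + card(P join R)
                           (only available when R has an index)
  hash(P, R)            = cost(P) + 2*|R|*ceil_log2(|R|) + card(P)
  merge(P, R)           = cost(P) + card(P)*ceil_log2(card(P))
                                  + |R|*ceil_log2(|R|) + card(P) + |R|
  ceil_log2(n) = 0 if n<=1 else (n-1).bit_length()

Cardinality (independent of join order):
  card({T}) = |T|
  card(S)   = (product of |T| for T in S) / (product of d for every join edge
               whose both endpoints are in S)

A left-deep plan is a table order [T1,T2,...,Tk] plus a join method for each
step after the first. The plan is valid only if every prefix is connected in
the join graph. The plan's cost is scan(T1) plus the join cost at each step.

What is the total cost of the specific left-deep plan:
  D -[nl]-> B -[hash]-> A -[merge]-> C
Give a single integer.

step 1: scan D: cost=500, card=500
step 2: join B via nl
    card(P join B) = 500*60/(20) = 1500
    cost = 500 + 500*60 = 30500
step 3: join A via hash
    card(P join A) = 1500*400/(8) = 75000
    cost = 30500 + 2*400*9 + 1500 = 39200
step 4: join C via merge
    card(P join C) = 75000*400/(4) = 7500000
    cost = 39200 + 75000*17 + 400*9 + 75000 + 400 = 1393200

1393200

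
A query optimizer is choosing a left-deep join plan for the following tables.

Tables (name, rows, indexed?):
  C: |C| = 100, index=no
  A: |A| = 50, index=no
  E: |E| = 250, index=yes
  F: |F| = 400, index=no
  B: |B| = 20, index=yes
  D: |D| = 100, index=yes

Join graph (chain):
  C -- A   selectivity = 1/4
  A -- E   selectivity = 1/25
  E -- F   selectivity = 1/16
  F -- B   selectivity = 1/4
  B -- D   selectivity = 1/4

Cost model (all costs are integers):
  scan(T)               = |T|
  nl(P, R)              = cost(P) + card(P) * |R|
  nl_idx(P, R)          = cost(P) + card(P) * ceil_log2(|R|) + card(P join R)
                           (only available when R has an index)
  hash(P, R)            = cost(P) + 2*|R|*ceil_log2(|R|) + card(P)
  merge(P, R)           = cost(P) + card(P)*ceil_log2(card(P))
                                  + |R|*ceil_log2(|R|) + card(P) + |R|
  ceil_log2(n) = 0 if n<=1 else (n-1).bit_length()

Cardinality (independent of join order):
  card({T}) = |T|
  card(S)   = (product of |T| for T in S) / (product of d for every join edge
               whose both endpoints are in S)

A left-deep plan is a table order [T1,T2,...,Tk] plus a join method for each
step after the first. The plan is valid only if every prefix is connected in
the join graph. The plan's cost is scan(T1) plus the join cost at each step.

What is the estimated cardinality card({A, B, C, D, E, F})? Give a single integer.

Tables in S: A(50), B(20), C(100), D(100), E(250), F(400)
Edges inside S: C-A(d=4), A-E(d=25), E-F(d=16), F-B(d=4), B-D(d=4)
numerator = 50 * 20 * 100 * 100 * 250 * 400 = 1000000000000
denominator = 4 * 25 * 16 * 4 * 4 = 25600
card(S) = 1000000000000 / 25600 = 39062500

39062500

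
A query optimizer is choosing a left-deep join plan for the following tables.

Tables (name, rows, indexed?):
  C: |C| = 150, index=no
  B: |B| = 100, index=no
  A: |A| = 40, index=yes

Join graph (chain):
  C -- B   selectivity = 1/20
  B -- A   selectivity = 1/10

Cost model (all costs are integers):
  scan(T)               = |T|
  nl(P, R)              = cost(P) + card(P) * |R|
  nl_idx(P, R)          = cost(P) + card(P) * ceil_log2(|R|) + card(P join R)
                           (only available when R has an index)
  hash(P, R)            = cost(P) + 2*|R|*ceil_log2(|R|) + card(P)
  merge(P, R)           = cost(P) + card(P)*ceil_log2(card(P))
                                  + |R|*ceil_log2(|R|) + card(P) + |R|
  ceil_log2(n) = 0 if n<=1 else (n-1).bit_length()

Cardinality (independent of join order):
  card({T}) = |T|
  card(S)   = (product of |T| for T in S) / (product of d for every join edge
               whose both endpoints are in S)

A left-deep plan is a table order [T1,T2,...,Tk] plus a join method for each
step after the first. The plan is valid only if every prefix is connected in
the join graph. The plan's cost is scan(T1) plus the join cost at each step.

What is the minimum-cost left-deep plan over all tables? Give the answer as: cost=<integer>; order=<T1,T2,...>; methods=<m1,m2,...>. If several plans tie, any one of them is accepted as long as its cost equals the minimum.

cost=2930; order=C,B,A; methods=hash,hash

Selinger DP (subsets sized 1..n):
  {C}: scan cost=150, card=150
  {B}: scan cost=100, card=100
  {A}: scan cost=40, card=40
  {BC}: card=750; try (B,hash)→1700, (C,merge)→2250, (B,merge)→2300, (C,hash)→2600, (C,nl)→15100, (B,nl)→15150; best=1700 via (B,hash)
  {AB}: card=400; try (A,hash)→680, (A,nl_idx)→1100, (B,merge)→1120, (A,merge)→1180, (B,hash)→1480, (B,nl)→4040 …(+1); best=680 via (A,hash)
  {ABC}: card=3000; try (A,hash)→2930, (C,hash)→3480, (C,merge)→6030, (A,nl_idx)→9200, (A,merge)→10230, (A,nl)→31700 …(+1); best=2930 via (A,hash)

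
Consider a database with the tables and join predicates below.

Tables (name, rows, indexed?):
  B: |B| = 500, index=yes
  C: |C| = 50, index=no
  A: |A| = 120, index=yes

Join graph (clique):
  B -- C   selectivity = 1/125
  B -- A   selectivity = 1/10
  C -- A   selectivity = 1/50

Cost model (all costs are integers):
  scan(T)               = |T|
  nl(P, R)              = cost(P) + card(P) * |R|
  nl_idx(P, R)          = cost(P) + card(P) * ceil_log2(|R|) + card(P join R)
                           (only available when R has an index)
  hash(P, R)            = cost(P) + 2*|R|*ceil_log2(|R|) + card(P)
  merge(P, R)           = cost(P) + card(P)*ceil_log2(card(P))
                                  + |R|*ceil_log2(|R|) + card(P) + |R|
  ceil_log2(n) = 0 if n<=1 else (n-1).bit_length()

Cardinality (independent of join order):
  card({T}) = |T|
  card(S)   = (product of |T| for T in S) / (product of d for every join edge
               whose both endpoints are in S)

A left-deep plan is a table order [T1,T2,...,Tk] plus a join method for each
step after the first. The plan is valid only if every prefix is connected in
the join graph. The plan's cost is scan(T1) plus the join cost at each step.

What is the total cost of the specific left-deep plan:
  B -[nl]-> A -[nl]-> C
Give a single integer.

360500

step 1: scan B: cost=500, card=500
step 2: join A via nl
    card(P join A) = 500*120/(10) = 6000
    cost = 500 + 500*120 = 60500
step 3: join C via nl
    card(P join C) = 6000*50/(125*50) = 48
    cost = 60500 + 6000*50 = 360500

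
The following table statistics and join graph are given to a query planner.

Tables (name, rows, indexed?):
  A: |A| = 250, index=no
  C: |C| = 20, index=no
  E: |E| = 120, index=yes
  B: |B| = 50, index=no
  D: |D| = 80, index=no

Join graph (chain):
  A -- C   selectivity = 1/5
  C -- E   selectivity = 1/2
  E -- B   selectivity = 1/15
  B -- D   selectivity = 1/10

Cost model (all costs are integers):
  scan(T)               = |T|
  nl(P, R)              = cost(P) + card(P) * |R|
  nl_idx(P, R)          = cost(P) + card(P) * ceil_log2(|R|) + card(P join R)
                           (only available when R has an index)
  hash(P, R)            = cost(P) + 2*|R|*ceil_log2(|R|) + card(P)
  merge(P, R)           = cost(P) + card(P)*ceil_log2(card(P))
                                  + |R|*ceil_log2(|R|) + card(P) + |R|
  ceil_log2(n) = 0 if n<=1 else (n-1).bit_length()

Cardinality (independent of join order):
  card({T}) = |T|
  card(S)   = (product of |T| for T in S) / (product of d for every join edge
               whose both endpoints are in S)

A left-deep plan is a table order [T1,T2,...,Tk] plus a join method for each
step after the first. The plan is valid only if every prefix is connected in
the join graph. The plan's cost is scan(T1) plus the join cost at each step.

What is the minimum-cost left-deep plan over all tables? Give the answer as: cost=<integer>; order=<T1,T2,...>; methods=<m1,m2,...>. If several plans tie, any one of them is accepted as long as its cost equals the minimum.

Selinger DP (subsets sized 1..n):
  {A}: scan cost=250, card=250
  {C}: scan cost=20, card=20
  {E}: scan cost=120, card=120
  {B}: scan cost=50, card=50
  {D}: scan cost=80, card=80
  {AC}: card=1000; try (C,hash)→700, (A,merge)→2390, (C,merge)→2620, (A,hash)→4040, (A,nl)→5020, (C,nl)→5250; best=700 via (C,hash)
  {CE}: card=1200; try (C,hash)→440, (E,merge)→1100, (C,merge)→1200, (E,nl_idx)→1360, (E,hash)→1720, (E,nl)→2420 …(+1); best=440 via (C,hash)
  {BE}: card=400; try (E,nl_idx)→800, (B,hash)→840, (E,merge)→1360, (B,merge)→1430, (E,hash)→1780, (E,nl)→6050 …(+1); best=800 via (E,nl_idx)
  {BD}: card=400; try (B,hash)→760, (D,merge)→1040, (B,merge)→1070, (D,hash)→1220, (D,nl)→4050, (B,nl)→4080; best=760 via (B,hash)
  {ACE}: card=60000; try (E,hash)→3380, (A,hash)→5640, (E,merge)→12660, (A,merge)→17090, (E,nl_idx)→67700, (E,nl)→120700 …(+1); best=3380 via (E,hash)
  {BCE}: card=4000; try (C,hash)→1400, (B,hash)→2240, (C,merge)→4920, (C,nl)→8800, (B,merge)→15190, (B,nl)→60440; best=1400 via (C,hash)
  {BDE}: card=3200; try (D,hash)→2320, (E,hash)→2840, (D,merge)→5440, (E,merge)→5720, (E,nl_idx)→6760, (D,nl)→32800 …(+1); best=2320 via (D,hash)
  {ABCE}: card=200000; try (A,hash)→9400, (A,merge)→55650, (B,hash)→63980, (A,nl)→1001400, (B,merge)→1023730, (B,nl)→3003380; best=9400 via (A,hash)
  {BCDE}: card=32000; try (C,hash)→5720, (D,hash)→6520, (C,merge)→44040, (D,merge)→54040, (C,nl)→66320, (D,nl)→321400; best=5720 via (C,hash)
  {ABCDE}: card=1600000; try (A,hash)→41720, (D,hash)→210520, (A,merge)→519970, (D,merge)→3810040, (A,nl)→8005720, (D,nl)→16009400; best=41720 via (A,hash)

cost=41720; order=B,E,D,C,A; methods=nl_idx,hash,hash,hash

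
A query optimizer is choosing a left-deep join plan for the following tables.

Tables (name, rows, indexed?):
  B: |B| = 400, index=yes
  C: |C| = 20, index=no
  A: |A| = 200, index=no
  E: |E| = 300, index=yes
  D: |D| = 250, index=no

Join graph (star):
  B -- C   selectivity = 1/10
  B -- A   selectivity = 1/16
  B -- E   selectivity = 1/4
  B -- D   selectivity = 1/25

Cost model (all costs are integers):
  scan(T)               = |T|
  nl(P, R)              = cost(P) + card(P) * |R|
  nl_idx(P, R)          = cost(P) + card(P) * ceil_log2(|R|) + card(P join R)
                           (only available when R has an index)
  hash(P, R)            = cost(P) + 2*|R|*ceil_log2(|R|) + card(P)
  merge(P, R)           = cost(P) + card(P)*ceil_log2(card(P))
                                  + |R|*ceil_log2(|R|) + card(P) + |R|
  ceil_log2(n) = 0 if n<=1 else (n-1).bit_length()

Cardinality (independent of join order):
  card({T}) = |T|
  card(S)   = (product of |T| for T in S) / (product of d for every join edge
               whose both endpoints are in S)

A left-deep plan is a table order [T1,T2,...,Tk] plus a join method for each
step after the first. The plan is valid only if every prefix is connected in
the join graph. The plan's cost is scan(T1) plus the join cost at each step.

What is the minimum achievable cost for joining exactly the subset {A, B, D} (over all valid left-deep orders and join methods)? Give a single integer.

12000

Selinger DP over subsets of {A,B,D}:
  {B}: scan cost=400, card=400
  {A}: scan cost=200, card=200
  {D}: scan cost=250, card=250
  {AB}: card=5000; try (A,hash)→4000, (B,merge)→6000, (A,merge)→6200, (B,nl_idx)→7000, (B,hash)→7600, (B,nl)→80200 …(+1); best=4000 via (A,hash)
  {BD}: card=4000; try (D,hash)→4800, (B,merge)→6500, (B,nl_idx)→6500, (D,merge)→6650, (B,hash)→7700, (B,nl)→100250 …(+1); best=4800 via (D,hash)
  {ABD}: card=50000; try (A,hash)→12000, (D,hash)→13000, (A,merge)→58600, (D,merge)→76250, (A,nl)→804800, (D,nl)→1254000; best=12000 via (A,hash)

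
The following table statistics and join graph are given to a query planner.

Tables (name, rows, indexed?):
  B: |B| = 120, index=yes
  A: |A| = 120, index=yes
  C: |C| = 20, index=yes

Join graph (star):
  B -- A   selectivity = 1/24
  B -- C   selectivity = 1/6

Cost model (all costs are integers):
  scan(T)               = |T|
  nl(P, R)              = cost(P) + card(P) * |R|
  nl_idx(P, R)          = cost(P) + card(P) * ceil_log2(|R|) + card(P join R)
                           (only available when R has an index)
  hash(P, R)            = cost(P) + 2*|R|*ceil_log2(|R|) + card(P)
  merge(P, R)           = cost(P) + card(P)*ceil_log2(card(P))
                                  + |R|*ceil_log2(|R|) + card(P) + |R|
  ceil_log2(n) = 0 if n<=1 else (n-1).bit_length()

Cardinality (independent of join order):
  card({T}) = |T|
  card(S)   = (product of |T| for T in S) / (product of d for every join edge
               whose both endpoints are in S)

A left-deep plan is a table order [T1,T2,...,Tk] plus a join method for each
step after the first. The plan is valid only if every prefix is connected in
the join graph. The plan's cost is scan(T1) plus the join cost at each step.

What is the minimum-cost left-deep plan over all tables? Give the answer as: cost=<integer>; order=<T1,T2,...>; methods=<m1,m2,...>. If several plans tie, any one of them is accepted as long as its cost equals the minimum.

Selinger DP (subsets sized 1..n):
  {B}: scan cost=120, card=120
  {A}: scan cost=120, card=120
  {C}: scan cost=20, card=20
  {AB}: card=600; try (B,nl_idx)→1560, (A,nl_idx)→1560, (B,hash)→1920, (A,hash)→1920, (B,merge)→2040, (A,merge)→2040 …(+2); best=1560 via (B,nl_idx)
  {BC}: card=400; try (C,hash)→440, (B,nl_idx)→560, (B,merge)→1100, (C,nl_idx)→1120, (C,merge)→1200, (B,hash)→1720 …(+2); best=440 via (C,hash)
  {ABC}: card=2000; try (C,hash)→2360, (A,hash)→2520, (A,nl_idx)→5240, (A,merge)→5400, (C,nl_idx)→6560, (C,merge)→8280 …(+2); best=2360 via (C,hash)

cost=2360; order=A,B,C; methods=nl_idx,hash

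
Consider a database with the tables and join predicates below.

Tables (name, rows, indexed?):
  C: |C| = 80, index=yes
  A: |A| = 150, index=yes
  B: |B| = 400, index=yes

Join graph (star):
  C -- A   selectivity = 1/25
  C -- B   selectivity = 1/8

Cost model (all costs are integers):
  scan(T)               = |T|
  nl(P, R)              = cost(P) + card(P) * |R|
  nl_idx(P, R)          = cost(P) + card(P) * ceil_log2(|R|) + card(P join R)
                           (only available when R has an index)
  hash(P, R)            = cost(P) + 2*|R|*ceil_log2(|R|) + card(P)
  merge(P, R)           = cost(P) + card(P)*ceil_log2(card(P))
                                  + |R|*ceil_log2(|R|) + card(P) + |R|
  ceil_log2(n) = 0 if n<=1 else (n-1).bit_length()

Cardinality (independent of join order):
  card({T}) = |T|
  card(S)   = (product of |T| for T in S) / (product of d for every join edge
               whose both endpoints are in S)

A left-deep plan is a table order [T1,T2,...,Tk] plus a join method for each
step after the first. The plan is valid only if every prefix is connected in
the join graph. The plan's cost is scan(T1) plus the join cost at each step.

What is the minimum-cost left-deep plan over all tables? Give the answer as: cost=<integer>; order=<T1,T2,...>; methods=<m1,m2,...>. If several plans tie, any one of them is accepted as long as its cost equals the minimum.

Selinger DP (subsets sized 1..n):
  {C}: scan cost=80, card=80
  {A}: scan cost=150, card=150
  {B}: scan cost=400, card=400
  {AC}: card=480; try (A,nl_idx)→1200, (C,hash)→1420, (C,nl_idx)→1680, (A,merge)→2070, (C,merge)→2140, (A,hash)→2560 …(+2); best=1200 via (A,nl_idx)
  {BC}: card=4000; try (C,hash)→1920, (B,merge)→4720, (B,nl_idx)→4800, (C,merge)→5040, (C,nl_idx)→7200, (B,hash)→7360 …(+2); best=1920 via (C,hash)
  {ABC}: card=24000; try (A,hash)→8320, (B,hash)→8880, (B,merge)→10000, (B,nl_idx)→29520, (A,merge)→55270, (A,nl_idx)→57920 …(+2); best=8320 via (A,hash)

cost=8320; order=B,C,A; methods=hash,hash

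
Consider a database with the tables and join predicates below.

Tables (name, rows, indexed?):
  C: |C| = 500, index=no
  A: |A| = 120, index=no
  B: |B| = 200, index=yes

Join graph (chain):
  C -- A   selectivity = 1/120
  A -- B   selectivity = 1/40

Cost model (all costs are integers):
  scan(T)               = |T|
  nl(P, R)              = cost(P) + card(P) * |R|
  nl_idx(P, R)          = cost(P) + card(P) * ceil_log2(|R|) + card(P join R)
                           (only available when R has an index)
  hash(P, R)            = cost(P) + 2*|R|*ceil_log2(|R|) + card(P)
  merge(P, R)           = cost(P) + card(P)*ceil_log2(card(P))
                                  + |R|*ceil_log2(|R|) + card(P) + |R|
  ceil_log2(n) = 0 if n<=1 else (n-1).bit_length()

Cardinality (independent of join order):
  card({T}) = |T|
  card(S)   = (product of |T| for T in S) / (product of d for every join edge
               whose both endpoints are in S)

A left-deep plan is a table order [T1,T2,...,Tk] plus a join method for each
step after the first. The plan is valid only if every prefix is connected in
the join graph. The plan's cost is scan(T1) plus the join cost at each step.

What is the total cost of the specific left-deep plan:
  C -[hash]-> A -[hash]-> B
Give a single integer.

6380

step 1: scan C: cost=500, card=500
step 2: join A via hash
    card(P join A) = 500*120/(120) = 500
    cost = 500 + 2*120*7 + 500 = 2680
step 3: join B via hash
    card(P join B) = 500*200/(40) = 2500
    cost = 2680 + 2*200*8 + 500 = 6380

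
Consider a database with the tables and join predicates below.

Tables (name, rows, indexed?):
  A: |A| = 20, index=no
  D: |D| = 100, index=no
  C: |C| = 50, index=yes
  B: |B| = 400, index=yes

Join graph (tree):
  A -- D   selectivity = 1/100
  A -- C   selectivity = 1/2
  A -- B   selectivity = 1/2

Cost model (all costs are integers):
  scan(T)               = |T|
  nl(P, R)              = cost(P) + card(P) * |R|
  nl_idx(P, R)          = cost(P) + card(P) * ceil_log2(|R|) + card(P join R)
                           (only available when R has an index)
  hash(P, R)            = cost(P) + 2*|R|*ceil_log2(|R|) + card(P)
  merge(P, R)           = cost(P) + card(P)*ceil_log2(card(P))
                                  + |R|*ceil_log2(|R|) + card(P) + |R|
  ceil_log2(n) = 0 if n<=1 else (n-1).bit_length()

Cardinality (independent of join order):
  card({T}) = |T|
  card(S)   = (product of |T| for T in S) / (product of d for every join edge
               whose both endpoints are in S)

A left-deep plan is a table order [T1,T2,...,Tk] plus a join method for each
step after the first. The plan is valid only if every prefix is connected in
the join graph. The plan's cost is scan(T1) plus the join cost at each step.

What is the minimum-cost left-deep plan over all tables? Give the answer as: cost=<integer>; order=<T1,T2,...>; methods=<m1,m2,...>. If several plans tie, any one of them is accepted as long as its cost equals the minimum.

cost=8570; order=D,A,C,B; methods=hash,merge,hash

Selinger DP (subsets sized 1..n):
  {A}: scan cost=20, card=20
  {D}: scan cost=100, card=100
  {C}: scan cost=50, card=50
  {B}: scan cost=400, card=400
  {AD}: card=20; try (A,hash)→400, (D,merge)→940, (A,merge)→1020, (D,hash)→1440, (D,nl)→2020, (A,nl)→2100; best=400 via (A,hash)
  {AC}: card=500; try (A,hash)→300, (C,merge)→490, (A,merge)→520, (C,hash)→640, (C,nl_idx)→640, (C,nl)→1020 …(+1); best=300 via (A,hash)
  {AB}: card=4000; try (A,hash)→1000, (B,merge)→4140, (B,nl_idx)→4200, (A,merge)→4520, (B,hash)→7240, (B,nl)→8020 …(+1); best=1000 via (A,hash)
  {ACD}: card=500; try (C,merge)→870, (C,hash)→1020, (C,nl_idx)→1020, (C,nl)→1400, (D,hash)→2200, (D,merge)→6100 …(+1); best=870 via (C,merge)
  {ABD}: card=4000; try (B,merge)→4520, (B,nl_idx)→4580, (D,hash)→6400, (B,hash)→7620, (B,nl)→8400, (D,merge)→53800 …(+1); best=4520 via (B,merge)
  {ABC}: card=100000; try (C,hash)→5600, (B,hash)→8000, (B,merge)→9300, (C,merge)→53350, (B,nl_idx)→104800, (C,nl_idx)→125000 …(+2); best=5600 via (C,hash)
  {ABCD}: card=100000; try (B,hash)→8570, (C,hash)→9120, (B,merge)→9870, (C,merge)→56870, (B,nl_idx)→105370, (D,hash)→107000 …(+5); best=8570 via (B,hash)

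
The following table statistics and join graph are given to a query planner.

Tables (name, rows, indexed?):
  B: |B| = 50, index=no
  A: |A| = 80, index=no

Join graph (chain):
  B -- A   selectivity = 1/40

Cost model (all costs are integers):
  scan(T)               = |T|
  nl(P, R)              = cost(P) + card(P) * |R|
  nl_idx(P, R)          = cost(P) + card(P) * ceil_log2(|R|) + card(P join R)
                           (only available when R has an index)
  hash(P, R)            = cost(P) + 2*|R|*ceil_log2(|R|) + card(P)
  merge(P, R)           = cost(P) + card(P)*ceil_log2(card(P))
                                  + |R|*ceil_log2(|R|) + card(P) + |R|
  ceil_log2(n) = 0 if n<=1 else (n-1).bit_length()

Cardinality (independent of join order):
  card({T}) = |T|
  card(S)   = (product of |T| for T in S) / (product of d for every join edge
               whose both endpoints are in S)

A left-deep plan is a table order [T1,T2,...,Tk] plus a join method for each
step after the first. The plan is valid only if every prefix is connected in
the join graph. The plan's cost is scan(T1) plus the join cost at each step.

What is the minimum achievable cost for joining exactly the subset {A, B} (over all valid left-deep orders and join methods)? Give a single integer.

Selinger DP over subsets of {A,B}:
  {B}: scan cost=50, card=50
  {A}: scan cost=80, card=80
  {AB}: card=100; try (B,hash)→760, (A,merge)→1040, (B,merge)→1070, (A,hash)→1220, (A,nl)→4050, (B,nl)→4080; best=760 via (B,hash)

760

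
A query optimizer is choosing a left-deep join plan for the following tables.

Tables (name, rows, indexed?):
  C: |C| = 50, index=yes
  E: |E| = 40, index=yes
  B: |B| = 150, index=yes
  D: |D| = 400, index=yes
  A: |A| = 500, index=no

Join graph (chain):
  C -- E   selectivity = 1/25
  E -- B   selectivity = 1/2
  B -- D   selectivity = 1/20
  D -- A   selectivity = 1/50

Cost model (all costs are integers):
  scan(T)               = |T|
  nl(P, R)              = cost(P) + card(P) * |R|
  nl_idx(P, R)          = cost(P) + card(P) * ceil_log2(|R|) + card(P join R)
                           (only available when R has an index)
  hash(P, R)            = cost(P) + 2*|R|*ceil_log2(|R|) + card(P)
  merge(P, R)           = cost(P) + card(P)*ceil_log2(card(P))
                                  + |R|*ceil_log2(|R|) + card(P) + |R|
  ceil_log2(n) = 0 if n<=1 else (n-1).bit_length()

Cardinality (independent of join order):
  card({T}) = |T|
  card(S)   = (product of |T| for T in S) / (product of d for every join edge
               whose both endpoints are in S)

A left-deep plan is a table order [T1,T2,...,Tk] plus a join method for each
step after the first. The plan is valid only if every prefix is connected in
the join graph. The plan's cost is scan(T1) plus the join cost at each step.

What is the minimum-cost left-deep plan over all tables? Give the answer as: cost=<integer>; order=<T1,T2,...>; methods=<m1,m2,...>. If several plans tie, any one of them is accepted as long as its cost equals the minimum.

cost=144550; order=E,C,B,D,A; methods=nl_idx,merge,hash,hash

Selinger DP (subsets sized 1..n):
  {C}: scan cost=50, card=50
  {E}: scan cost=40, card=40
  {B}: scan cost=150, card=150
  {D}: scan cost=400, card=400
  {A}: scan cost=500, card=500
  {CE}: card=80; try (C,nl_idx)→360, (E,nl_idx)→430, (E,hash)→580, (C,merge)→670, (E,merge)→680, (C,hash)→680 …(+2); best=360 via (C,nl_idx)
  {BE}: card=3000; try (E,hash)→780, (B,merge)→1670, (E,merge)→1780, (B,hash)→2480, (B,nl_idx)→3360, (E,nl_idx)→4050 …(+2); best=780 via (E,hash)
  {BD}: card=3000; try (B,hash)→3200, (D,nl_idx)→4500, (D,merge)→5500, (B,merge)→5750, (B,nl_idx)→6600, (D,hash)→7500 …(+2); best=3200 via (B,hash)
  {AD}: card=4000; try (D,hash)→8200, (D,nl_idx)→9000, (A,merge)→9400, (D,merge)→9500, (A,hash)→9800, (A,nl)→200400 …(+1); best=8200 via (D,hash)
  {BCE}: card=6000; try (B,merge)→2350, (B,hash)→2840, (C,hash)→4380, (B,nl_idx)→7000, (B,nl)→12360, (C,nl_idx)→24780 …(+2); best=2350 via (B,merge)
  {BDE}: card=60000; try (E,hash)→6680, (D,hash)→10980, (E,merge)→42480, (D,merge)→43780, (E,nl_idx)→81200, (D,nl_idx)→87780 …(+2); best=6680 via (E,hash)
  {ABD}: card=30000; try (B,hash)→14600, (A,hash)→15200, (A,merge)→47200, (B,merge)→61550, (B,nl_idx)→70200, (B,nl)→608200 …(+1); best=14600 via (B,hash)
  {BCDE}: card=120000; try (D,hash)→15550, (C,hash)→67280, (D,merge)→90350, (D,nl_idx)→176350, (C,nl_idx)→486680, (C,merge)→1027030 …(+2); best=15550 via (D,hash)
  {ABDE}: card=600000; try (E,hash)→45080, (A,hash)→75680, (E,merge)→494880, (E,nl_idx)→794600, (A,merge)→1031680, (E,nl)→1214600 …(+1); best=45080 via (E,hash)
  {ABCDE}: card=1200000; try (A,hash)→144550, (C,hash)→645680, (A,merge)→2180550, (C,nl_idx)→4845080, (C,merge)→12645430, (C,nl)→30045080 …(+1); best=144550 via (A,hash)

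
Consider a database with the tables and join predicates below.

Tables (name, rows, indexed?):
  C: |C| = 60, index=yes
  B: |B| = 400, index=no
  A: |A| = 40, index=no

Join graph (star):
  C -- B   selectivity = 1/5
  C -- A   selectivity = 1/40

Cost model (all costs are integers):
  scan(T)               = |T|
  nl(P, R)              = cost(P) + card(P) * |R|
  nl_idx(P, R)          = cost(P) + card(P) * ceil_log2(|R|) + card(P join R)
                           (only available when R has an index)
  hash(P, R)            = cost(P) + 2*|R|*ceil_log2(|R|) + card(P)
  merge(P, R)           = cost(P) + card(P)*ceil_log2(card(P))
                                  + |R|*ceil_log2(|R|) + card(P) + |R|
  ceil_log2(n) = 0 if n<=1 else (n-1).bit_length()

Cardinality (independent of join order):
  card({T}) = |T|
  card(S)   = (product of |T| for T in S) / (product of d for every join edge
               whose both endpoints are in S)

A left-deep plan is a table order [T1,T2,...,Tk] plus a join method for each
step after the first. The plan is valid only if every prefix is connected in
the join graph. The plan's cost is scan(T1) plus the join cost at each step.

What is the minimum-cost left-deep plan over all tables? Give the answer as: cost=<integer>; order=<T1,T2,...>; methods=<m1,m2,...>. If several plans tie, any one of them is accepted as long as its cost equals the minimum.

cost=4760; order=A,C,B; methods=nl_idx,merge

Selinger DP (subsets sized 1..n):
  {C}: scan cost=60, card=60
  {B}: scan cost=400, card=400
  {A}: scan cost=40, card=40
  {BC}: card=4800; try (C,hash)→1520, (B,merge)→4480, (C,merge)→4820, (B,hash)→7320, (C,nl_idx)→7600, (B,nl)→24060 …(+1); best=1520 via (C,hash)
  {AC}: card=60; try (C,nl_idx)→340, (A,hash)→600, (C,merge)→740, (A,merge)→760, (C,hash)→800, (C,nl)→2440 …(+1); best=340 via (C,nl_idx)
  {ABC}: card=4800; try (B,merge)→4760, (A,hash)→6800, (B,hash)→7600, (B,nl)→24340, (A,merge)→69000, (A,nl)→193520; best=4760 via (B,merge)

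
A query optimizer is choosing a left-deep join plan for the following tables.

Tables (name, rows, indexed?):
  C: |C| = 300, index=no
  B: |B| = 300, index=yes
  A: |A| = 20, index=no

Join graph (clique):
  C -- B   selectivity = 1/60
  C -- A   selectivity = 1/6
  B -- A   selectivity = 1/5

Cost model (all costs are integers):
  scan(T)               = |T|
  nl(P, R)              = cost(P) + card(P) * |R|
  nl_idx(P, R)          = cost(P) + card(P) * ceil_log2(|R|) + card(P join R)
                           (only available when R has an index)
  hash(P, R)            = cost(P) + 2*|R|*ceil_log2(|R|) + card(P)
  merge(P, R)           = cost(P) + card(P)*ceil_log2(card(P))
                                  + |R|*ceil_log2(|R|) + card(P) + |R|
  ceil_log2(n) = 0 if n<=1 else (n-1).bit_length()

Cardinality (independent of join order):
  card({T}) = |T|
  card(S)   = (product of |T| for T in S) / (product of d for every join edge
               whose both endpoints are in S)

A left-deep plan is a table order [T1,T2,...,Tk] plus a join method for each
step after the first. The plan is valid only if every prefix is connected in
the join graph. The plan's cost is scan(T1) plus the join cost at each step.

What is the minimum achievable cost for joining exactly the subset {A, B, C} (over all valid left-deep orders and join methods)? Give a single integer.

6200

Selinger DP over subsets of {A,B,C}:
  {C}: scan cost=300, card=300
  {B}: scan cost=300, card=300
  {A}: scan cost=20, card=20
  {BC}: card=1500; try (B,nl_idx)→4500, (C,hash)→6000, (B,hash)→6000, (C,merge)→6300, (B,merge)→6300, (C,nl)→90300 …(+1); best=4500 via (B,nl_idx)
  {AC}: card=1000; try (A,hash)→800, (C,merge)→3140, (A,merge)→3420, (C,hash)→5440, (C,nl)→6020, (A,nl)→6300; best=800 via (A,hash)
  {AB}: card=1200; try (A,hash)→800, (B,nl_idx)→1400, (B,merge)→3140, (A,merge)→3420, (B,hash)→5440, (B,nl)→6020 …(+1); best=800 via (A,hash)
  {ABC}: card=1000; try (A,hash)→6200, (B,hash)→7200, (C,hash)→7400, (B,nl_idx)→10800, (B,merge)→14800, (C,merge)→18200 …(+4); best=6200 via (A,hash)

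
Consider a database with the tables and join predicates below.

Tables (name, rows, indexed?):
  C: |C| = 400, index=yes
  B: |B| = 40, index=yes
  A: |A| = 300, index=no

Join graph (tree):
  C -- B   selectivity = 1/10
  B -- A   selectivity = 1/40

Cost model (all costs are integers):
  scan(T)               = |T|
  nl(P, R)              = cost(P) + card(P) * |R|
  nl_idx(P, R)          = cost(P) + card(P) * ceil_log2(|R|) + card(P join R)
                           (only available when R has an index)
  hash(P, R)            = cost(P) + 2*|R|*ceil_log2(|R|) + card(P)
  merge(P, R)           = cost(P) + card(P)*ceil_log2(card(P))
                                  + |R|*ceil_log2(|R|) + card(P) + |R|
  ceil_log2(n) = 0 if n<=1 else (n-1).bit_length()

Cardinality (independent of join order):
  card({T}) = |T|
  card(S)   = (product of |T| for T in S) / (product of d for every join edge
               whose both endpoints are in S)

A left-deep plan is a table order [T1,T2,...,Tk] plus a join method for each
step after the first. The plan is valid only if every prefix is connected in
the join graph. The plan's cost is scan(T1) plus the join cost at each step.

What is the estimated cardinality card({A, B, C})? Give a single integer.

Tables in S: A(300), B(40), C(400)
Edges inside S: C-B(d=10), B-A(d=40)
numerator = 300 * 40 * 400 = 4800000
denominator = 10 * 40 = 400
card(S) = 4800000 / 400 = 12000

12000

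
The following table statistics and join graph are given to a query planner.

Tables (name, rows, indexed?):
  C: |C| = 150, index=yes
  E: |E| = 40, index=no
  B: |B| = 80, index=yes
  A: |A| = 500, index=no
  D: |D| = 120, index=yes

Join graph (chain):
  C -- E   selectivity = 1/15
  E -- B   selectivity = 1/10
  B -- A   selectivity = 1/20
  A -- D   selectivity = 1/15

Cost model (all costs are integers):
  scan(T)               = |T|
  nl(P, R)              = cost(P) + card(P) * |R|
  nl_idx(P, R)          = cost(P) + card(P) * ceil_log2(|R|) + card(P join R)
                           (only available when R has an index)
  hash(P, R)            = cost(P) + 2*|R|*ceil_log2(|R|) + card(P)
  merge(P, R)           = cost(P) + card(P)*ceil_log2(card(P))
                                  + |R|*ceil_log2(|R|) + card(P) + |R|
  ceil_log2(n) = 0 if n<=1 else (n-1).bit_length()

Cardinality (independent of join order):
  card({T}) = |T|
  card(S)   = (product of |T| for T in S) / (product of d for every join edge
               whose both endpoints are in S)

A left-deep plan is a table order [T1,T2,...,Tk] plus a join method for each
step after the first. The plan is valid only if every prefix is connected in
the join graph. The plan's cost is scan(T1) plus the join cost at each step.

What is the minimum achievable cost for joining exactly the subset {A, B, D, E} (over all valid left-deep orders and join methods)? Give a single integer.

14280

Selinger DP over subsets of {A,B,D,E}:
  {E}: scan cost=40, card=40
  {B}: scan cost=80, card=80
  {A}: scan cost=500, card=500
  {D}: scan cost=120, card=120
  {BE}: card=320; try (E,hash)→640, (B,nl_idx)→640, (B,merge)→960, (E,merge)→1000, (B,hash)→1200, (B,nl)→3240 …(+1); best=640 via (E,hash)
  {AB}: card=2000; try (B,hash)→2120, (A,merge)→5720, (B,nl_idx)→6000, (B,merge)→6140, (A,hash)→9160, (A,nl)→40080 …(+1); best=2120 via (B,hash)
  {AD}: card=4000; try (D,hash)→2680, (A,merge)→6080, (D,merge)→6460, (D,nl_idx)→8000, (A,hash)→9240, (A,nl)→60120 …(+1); best=2680 via (D,hash)
  {ABE}: card=8000; try (E,hash)→4600, (A,merge)→8840, (A,hash)→9960, (E,merge)→26400, (E,nl)→82120, (A,nl)→160640; best=4600 via (E,hash)
  {ABD}: card=16000; try (D,hash)→5800, (B,hash)→7800, (D,merge)→27080, (D,nl_idx)→32120, (B,nl_idx)→46680, (B,merge)→55320 …(+2); best=5800 via (D,hash)
  {ABDE}: card=64000; try (D,hash)→14280, (E,hash)→22280, (D,merge)→117560, (D,nl_idx)→124600, (E,merge)→246080, (E,nl)→645800 …(+1); best=14280 via (D,hash)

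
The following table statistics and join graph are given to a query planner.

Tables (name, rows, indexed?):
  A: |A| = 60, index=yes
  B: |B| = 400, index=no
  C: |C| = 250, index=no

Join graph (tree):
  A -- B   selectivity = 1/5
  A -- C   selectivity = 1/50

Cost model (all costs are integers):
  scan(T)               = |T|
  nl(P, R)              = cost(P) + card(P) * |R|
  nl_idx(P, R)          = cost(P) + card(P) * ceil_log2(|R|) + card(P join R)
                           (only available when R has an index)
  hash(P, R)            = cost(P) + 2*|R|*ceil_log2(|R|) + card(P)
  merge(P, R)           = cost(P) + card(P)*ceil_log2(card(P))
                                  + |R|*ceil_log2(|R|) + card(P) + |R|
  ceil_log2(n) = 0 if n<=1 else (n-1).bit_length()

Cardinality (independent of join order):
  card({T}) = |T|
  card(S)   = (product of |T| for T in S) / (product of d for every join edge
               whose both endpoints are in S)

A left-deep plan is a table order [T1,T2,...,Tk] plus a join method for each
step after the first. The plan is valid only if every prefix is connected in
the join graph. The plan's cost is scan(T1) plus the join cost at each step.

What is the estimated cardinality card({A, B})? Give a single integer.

4800

Tables in S: A(60), B(400)
Edges inside S: A-B(d=5)
numerator = 60 * 400 = 24000
denominator = 5 = 5
card(S) = 24000 / 5 = 4800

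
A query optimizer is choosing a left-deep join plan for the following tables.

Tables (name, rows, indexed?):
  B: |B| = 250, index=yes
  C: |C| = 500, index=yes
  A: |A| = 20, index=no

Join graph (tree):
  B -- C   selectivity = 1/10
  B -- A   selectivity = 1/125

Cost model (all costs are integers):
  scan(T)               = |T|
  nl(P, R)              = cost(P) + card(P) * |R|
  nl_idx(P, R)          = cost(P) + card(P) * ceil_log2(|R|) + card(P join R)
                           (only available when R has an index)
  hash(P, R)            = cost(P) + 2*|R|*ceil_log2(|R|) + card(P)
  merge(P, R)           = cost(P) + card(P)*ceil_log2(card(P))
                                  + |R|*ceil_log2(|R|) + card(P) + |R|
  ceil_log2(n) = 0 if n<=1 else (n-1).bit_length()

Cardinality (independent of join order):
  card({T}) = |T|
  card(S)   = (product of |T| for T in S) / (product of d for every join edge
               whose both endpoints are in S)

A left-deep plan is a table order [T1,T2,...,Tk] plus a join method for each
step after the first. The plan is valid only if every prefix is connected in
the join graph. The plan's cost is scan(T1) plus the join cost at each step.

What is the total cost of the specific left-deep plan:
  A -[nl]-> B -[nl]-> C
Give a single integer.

step 1: scan A: cost=20, card=20
step 2: join B via nl
    card(P join B) = 20*250/(125) = 40
    cost = 20 + 20*250 = 5020
step 3: join C via nl
    card(P join C) = 40*500/(10) = 2000
    cost = 5020 + 40*500 = 25020

25020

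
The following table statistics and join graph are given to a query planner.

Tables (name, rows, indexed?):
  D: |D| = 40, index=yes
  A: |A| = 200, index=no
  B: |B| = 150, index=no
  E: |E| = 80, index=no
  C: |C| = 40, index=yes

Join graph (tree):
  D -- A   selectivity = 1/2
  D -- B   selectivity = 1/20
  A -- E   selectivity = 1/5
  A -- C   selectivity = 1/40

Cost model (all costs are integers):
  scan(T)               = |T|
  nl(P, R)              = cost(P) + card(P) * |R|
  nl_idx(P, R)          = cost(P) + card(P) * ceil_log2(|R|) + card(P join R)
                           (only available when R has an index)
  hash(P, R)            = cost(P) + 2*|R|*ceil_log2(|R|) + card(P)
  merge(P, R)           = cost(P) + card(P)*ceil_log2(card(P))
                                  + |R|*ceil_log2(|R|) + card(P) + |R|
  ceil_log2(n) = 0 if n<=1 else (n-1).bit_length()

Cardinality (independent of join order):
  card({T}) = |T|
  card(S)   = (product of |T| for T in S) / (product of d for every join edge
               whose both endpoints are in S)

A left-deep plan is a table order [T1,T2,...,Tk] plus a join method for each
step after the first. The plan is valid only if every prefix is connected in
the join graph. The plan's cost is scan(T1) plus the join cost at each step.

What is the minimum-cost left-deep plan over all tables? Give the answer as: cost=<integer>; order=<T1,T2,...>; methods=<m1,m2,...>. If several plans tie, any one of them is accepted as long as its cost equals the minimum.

cost=39080; order=A,C,D,B,E; methods=hash,hash,hash,hash

Selinger DP (subsets sized 1..n):
  {D}: scan cost=40, card=40
  {A}: scan cost=200, card=200
  {B}: scan cost=150, card=150
  {E}: scan cost=80, card=80
  {C}: scan cost=40, card=40
  {AD}: card=4000; try (D,hash)→880, (A,merge)→2120, (D,merge)→2280, (A,hash)→3280, (D,nl_idx)→5400, (A,nl)→8040 …(+1); best=880 via (D,hash)
  {BD}: card=300; try (D,hash)→780, (D,nl_idx)→1350, (B,merge)→1670, (D,merge)→1780, (B,hash)→2480, (B,nl)→6040 …(+1); best=780 via (D,hash)
  {AE}: card=3200; try (E,hash)→1520, (A,merge)→2520, (E,merge)→2640, (A,hash)→3360, (A,nl)→16080, (E,nl)→16200; best=1520 via (E,hash)
  {AC}: card=200; try (C,hash)→880, (C,nl_idx)→1600, (A,merge)→2120, (C,merge)→2280, (A,hash)→3280, (A,nl)→8040 …(+1); best=880 via (C,hash)
  {ABD}: card=30000; try (A,hash)→4280, (A,merge)→5580, (B,hash)→7280, (B,merge)→54230, (A,nl)→60780, (B,nl)→600880; best=4280 via (A,hash)
  {ADE}: card=64000; try (D,hash)→5200, (E,hash)→6000, (D,merge)→43400, (E,merge)→53520, (D,nl_idx)→84720, (D,nl)→129520 …(+1); best=5200 via (D,hash)
  {ACD}: card=4000; try (D,hash)→1560, (D,merge)→2960, (C,hash)→5360, (D,nl_idx)→6080, (D,nl)→8880, (C,nl_idx)→28880 …(+2); best=1560 via (D,hash)
  {ACE}: card=3200; try (E,hash)→2200, (E,merge)→3320, (C,hash)→5200, (E,nl)→16880, (C,nl_idx)→23920, (C,merge)→43400 …(+1); best=2200 via (E,hash)
  {ABDE}: card=480000; try (E,hash)→35400, (B,hash)→71600, (E,merge)→484920, (B,merge)→1094550, (E,nl)→2404280, (B,nl)→9605200; best=35400 via (E,hash)
  {ABCD}: card=30000; try (B,hash)→7960, (C,hash)→34760, (B,merge)→54910, (C,nl_idx)→214280, (C,merge)→484560, (B,nl)→601560 …(+1); best=7960 via (B,hash)
  {ACDE}: card=64000; try (D,hash)→5880, (E,hash)→6680, (D,merge)→44080, (E,merge)→54200, (C,hash)→69680, (D,nl_idx)→85400 …(+5); best=5880 via (D,hash)
  {ABCDE}: card=480000; try (E,hash)→39080, (B,hash)→72280, (E,merge)→488600, (C,hash)→515880, (B,merge)→1095230, (E,nl)→2407960 …(+4); best=39080 via (E,hash)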